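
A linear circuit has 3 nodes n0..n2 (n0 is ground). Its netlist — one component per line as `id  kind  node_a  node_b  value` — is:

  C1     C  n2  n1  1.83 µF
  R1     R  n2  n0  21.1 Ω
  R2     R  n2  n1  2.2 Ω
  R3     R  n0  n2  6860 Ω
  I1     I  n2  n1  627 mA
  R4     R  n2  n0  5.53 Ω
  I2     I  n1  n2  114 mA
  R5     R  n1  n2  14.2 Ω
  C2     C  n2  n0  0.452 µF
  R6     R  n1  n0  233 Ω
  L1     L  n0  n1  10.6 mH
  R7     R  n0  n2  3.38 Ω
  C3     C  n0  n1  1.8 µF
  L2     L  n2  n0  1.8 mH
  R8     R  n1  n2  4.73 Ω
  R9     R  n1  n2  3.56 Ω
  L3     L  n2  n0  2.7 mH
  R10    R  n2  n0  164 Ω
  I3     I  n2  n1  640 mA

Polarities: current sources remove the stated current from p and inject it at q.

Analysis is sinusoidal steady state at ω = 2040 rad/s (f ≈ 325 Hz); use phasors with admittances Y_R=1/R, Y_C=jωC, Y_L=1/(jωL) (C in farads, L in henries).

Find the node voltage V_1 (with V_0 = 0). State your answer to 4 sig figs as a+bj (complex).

Apply KCL at each of the 2 non-ground nodes and solve the resulting linear system.
Node n1: branches {C1, R2, I1, I2, R5, R6, L1, C3, R8, R9, I3} → V_1 = 1.074+0.08241j
Node n2: branches {C1, R1, R2, R3, I1, R4, I2, R5, C2, R7, L2, R8, R9, L3, R10, I3} → V_2 = -0.05112+0.04192j

1.074+0.08241j V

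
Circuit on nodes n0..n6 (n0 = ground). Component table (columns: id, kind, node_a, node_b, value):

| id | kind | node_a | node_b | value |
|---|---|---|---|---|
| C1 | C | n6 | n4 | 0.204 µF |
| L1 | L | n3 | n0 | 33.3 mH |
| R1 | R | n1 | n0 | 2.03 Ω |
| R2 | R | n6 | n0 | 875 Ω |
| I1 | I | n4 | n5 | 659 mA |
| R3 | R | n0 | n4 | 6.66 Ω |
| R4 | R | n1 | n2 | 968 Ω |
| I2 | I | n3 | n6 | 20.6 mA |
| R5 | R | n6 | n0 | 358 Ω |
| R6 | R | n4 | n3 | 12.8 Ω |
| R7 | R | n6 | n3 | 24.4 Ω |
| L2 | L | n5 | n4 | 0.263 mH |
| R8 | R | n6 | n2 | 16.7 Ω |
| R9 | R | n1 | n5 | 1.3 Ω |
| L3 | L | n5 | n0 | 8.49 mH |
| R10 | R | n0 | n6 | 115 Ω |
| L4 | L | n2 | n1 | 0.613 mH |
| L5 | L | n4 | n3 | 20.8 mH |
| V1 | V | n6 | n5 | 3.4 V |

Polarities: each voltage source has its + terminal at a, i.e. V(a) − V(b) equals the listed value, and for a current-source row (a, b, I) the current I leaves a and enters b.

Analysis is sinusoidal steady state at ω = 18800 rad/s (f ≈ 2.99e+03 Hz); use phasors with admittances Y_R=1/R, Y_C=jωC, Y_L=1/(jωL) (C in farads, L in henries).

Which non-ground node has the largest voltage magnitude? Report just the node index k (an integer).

Apply KCL at each of the 6 non-ground nodes and solve the resulting linear system.
Node n1: branches {R1, R4, R9, L4} → V_1 = 0.2286+0.3633j
Node n2: branches {R4, R8, L4} → V_2 = 1.163+2.024j
Node n3: branches {L1, I2, R6, R7, L5} → V_3 = 0.3480-0.5370j
Node n4: branches {C1, I1, R3, R6, L2, L5} → V_4 = -1.075-1.239j
Node n5: branches {I1, L2, R9, L3, V1} → V_5 = 0.1864+0.6991j
Node n6: branches {C1, R2, I2, R5, R7, R8, R10, V1} → V_6 = 3.586+0.6991j
Source currents: i(V1)=-0.2951+0.001995j

6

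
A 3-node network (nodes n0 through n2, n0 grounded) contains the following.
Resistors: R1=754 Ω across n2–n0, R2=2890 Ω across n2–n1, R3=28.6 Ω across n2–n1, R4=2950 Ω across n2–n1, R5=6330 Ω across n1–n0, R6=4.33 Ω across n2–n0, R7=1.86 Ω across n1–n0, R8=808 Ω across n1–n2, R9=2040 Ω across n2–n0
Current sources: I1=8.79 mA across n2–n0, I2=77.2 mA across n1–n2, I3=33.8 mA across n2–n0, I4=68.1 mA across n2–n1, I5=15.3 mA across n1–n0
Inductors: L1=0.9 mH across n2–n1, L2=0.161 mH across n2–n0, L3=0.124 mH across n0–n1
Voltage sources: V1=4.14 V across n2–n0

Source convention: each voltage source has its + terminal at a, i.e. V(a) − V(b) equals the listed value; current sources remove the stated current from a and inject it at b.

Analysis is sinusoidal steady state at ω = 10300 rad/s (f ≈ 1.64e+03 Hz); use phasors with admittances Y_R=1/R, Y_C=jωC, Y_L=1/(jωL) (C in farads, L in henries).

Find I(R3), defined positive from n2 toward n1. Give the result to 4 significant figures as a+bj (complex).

MNA unknowns: 2 node voltages V₁..V_2 plus 1 source current (V1)
R1: Y=0.001326+0.000j on G[2,0]
R2: Y=0.0003460+0.000j on G[2,1]
I1: z[2]−=0.00879, z[0]+=0.00879
L1: Y=0.000-0.1079j on G[2,1]
R3: Y=0.03497+0.000j on G[2,1]
L2: Y=0.000-0.6030j on G[2,0]
R4: Y=0.0003390+0.000j on G[2,1]
I2: z[1]−=0.0772, z[2]+=0.0772
I3: z[2]−=0.0338, z[0]+=0.0338
I4: z[2]−=0.0681, z[1]+=0.0681
R5: Y=0.0001580+0.000j on G[1,0]
R6: Y=0.2309+0.000j on G[2,0]
R7: Y=0.5376+0.000j on G[1,0]
R8: Y=0.001238+0.000j on G[1,2]
L3: Y=0.000-0.7830j on G[0,1]
I5: z[1]−=0.0153, z[0]+=0.0153
R9: Y=0.0004902+0.000j on G[2,0]
V1: row V2−V0=4.14, i_V1 at 2,0
solve → V1=0.4196-0.1267j, V2=4.140+0.000j
aux → i_V1=-1.148+2.893j

0.1301+0.004429j A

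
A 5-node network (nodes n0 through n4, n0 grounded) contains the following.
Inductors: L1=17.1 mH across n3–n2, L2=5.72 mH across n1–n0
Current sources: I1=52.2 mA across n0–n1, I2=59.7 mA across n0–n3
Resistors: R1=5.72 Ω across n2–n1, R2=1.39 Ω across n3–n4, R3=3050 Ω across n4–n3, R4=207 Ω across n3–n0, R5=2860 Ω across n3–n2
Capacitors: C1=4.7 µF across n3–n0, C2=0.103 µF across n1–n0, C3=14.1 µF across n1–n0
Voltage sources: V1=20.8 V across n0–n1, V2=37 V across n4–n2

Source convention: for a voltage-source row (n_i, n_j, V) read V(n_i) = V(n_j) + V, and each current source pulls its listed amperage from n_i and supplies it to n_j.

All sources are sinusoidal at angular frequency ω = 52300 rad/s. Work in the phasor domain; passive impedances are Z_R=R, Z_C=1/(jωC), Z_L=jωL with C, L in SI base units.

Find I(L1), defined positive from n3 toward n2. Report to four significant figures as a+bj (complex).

MNA unknowns: 4 node voltages V₁..V_4 plus 2 source currents (V1, V2)
L1: Y=0.000-0.001118j on G[3,2]
L2: Y=0.000-0.003343j on G[1,0]
I1: z[0]−=0.0522, z[1]+=0.0522
R1: Y=0.1748+0.000j on G[2,1]
C1: Y=0.000+0.2458j on G[3,0]
C2: Y=0.000+0.005387j on G[1,0]
C3: Y=0.000+0.7374j on G[1,0]
R2: Y=0.7194+0.000j on G[3,4]
I2: z[0]−=0.0597, z[3]+=0.0597
R3: Y=0.0003279+0.000j on G[4,3]
R4: Y=0.004831+0.000j on G[3,0]
R5: Y=0.0003497+0.000j on G[3,2]
V1: row V0−V1=20.8, i_V1 at 0,1
V2: row V4−V2=37, i_V2 at 4,2
solve → V1=-20.80+0.000j, V2=-30.45-5.696j, V3=4.189-7.025j, V4=6.548-5.696j
aux → i_V1=1.635-14.39j, i_V2=-1.698-0.9566j

-0.001486-0.03873j A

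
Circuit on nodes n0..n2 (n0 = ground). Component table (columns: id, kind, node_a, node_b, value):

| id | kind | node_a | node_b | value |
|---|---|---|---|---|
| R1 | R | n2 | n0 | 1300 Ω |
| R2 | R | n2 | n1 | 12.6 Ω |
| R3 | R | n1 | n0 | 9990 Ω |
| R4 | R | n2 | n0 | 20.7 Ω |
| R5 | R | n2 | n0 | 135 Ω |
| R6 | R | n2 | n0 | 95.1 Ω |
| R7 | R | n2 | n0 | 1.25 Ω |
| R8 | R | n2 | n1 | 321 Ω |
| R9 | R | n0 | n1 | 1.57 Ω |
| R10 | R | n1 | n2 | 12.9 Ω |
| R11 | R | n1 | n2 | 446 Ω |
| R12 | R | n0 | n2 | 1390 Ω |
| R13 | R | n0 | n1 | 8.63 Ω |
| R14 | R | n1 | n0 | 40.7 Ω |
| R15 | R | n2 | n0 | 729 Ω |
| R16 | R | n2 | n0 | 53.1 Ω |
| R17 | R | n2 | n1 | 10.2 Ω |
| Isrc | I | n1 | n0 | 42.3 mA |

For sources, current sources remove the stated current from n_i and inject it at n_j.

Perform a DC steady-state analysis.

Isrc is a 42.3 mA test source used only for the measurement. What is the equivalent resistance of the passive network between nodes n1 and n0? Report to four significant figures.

MNA unknowns: 2 node voltages V₁..V_2
R1: Y=0.0007692 on G[2,0]
R2: Y=0.07937 on G[2,1]
R3: Y=0.0001001 on G[1,0]
R4: Y=0.04831 on G[2,0]
R5: Y=0.007407 on G[2,0]
R6: Y=0.01052 on G[2,0]
R7: Y=0.8000 on G[2,0]
R8: Y=0.003115 on G[2,1]
R9: Y=0.6369 on G[0,1]
R10: Y=0.07752 on G[1,2]
R11: Y=0.002242 on G[1,2]
R12: Y=0.0007194 on G[0,2]
R13: Y=0.1159 on G[0,1]
R14: Y=0.02457 on G[1,0]
R15: Y=0.001372 on G[2,0]
R16: Y=0.01883 on G[2,0]
R17: Y=0.09804 on G[2,1]
Isrc: z[1]−=0.0423, z[0]+=0.0423
solve → V1=-0.04322, V2=-0.009797

R_eq = 1.022 Ω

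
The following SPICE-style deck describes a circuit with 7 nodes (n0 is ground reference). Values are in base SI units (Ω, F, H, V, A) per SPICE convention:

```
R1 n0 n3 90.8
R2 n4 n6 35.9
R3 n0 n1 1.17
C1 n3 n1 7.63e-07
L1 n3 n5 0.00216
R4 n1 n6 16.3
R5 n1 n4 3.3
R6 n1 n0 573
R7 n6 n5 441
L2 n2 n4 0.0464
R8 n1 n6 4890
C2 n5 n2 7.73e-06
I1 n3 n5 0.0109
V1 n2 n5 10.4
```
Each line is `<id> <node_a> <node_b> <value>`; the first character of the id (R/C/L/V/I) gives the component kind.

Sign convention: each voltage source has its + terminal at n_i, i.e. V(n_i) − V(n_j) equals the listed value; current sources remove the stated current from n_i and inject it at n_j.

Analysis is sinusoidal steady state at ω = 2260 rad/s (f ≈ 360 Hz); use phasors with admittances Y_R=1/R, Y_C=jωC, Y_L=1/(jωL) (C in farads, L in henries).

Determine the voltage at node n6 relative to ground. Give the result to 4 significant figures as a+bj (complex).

0.001680+0.003222j V

MNA unknowns: 6 node voltages V₁..V_6 plus 1 source current (V1)
R1: Y=0.01101+0.000j on G[0,3]
R2: Y=0.02786+0.000j on G[4,6]
R3: Y=0.8547+0.000j on G[0,1]
C1: Y=0.000+0.001724j on G[3,1]
L1: Y=0.000-0.2049j on G[3,5]
R4: Y=0.06135+0.000j on G[1,6]
R5: Y=0.3030+0.000j on G[1,4]
R6: Y=0.001745+0.000j on G[1,0]
R7: Y=0.002268+0.000j on G[6,5]
L2: Y=0.000-0.009536j on G[2,4]
R8: Y=0.0002045+0.000j on G[1,6]
C2: Y=0.000+0.01747j on G[5,2]
I1: z[3]−=0.0109, z[5]+=0.0109
V1: row V2−V5=10.4, i_V1 at 2,5
solve → V1=0.04048-0.06847j, V2=6.993+5.163j, V3=-3.148+5.324j, V4=0.1935-0.2584j, V5=-3.407+5.163j, V6=0.001680+0.003222j
aux → i_V1=-0.05170-0.1168j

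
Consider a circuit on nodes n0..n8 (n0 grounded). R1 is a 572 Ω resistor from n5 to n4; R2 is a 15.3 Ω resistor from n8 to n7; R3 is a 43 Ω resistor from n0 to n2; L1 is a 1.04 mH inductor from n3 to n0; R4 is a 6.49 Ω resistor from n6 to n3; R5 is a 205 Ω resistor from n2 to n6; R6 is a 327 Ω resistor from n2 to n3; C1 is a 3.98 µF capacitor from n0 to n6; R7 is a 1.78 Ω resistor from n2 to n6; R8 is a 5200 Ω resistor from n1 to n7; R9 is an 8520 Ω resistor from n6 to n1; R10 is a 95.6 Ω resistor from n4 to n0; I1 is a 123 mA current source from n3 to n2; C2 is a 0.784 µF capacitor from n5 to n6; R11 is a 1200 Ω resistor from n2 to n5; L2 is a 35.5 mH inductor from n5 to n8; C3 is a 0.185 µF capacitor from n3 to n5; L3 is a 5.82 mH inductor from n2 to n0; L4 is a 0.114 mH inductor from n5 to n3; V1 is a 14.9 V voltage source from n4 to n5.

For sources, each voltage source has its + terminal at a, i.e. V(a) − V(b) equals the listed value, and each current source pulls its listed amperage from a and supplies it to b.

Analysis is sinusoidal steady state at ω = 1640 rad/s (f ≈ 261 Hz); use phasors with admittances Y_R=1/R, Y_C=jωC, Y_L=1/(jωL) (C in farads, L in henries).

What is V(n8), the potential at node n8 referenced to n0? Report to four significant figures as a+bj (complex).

-0.1100-0.3431j V

Element admittances at ω=1640 rad/s:
  Y(R1) = 0.001748+0.000j S between n5,n4
  Y(R2) = 0.06536+0.000j S between n8,n7
  Y(R3) = 0.02326+0.000j S between n0,n2
  Y(L1) = 0.000-0.5863j S between n3,n0
  Y(R4) = 0.1541+0.000j S between n6,n3
  Y(R5) = 0.004878+0.000j S between n2,n6
  Y(R6) = 0.003058+0.000j S between n2,n3
  Y(C1) = 0.000+0.006527j S between n0,n6
  Y(R7) = 0.5618+0.000j S between n2,n6
  Y(R8) = 0.0001923+0.000j S between n1,n7
  Y(R9) = 0.0001174+0.000j S between n6,n1
  Y(R10) = 0.01046+0.000j S between n4,n0
  I1: injects 0.123 A into n2 (from n3)
  Y(C2) = 0.000+0.001286j S between n5,n6
  Y(R11) = 0.0008333+0.000j S between n2,n5
  Y(L2) = 0.000-0.01718j S between n5,n8
  Y(C3) = 0.000+0.0003034j S between n3,n5
  Y(L3) = 0.000-0.1048j S between n2,n0
  Y(L4) = 0.000-5.349j S between n5,n3
  V1: constraint V(n4)−V(n5) = 14.9
Assemble and solve the 9×9 MNA system:
  V(n1)=0.1119-0.1933j  V(n2)=0.6313+0.1583j  V(n3)=-0.1074-0.3167j  V(n4)=14.79-0.3456j  V(n5)=-0.1083-0.3456j  V(n6)=0.4745+0.05140j  V(n7)=-0.1093-0.3426j  V(n8)=-0.1100-0.3431j
  i(V1)=-0.1808+0.003615j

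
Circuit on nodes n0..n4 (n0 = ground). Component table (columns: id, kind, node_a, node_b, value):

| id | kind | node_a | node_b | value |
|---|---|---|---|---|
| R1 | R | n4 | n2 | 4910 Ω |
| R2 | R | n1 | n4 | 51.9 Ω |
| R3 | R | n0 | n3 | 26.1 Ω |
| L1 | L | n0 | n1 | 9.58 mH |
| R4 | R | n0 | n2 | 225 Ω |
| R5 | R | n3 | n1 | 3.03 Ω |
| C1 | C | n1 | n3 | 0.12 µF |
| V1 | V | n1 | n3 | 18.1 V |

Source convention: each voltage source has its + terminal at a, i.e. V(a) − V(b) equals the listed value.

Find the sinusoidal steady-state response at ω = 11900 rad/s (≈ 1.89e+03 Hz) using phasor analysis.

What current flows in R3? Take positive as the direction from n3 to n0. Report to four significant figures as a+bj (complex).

MNA unknowns: 4 node voltages V₁..V_4 plus 1 source current (V1)
R1: Y=0.0002037+0.000j on G[4,2]
R2: Y=0.01927+0.000j on G[1,4]
R3: Y=0.03831+0.000j on G[0,3]
L1: Y=0.000-0.008772j on G[0,1]
R4: Y=0.004444+0.000j on G[0,2]
R5: Y=0.3300+0.000j on G[3,1]
C1: Y=0.000+0.001428j on G[1,3]
V1: row V1−V3=18.1, i_V1 at 1,3
solve → V1=17.12+3.900j, V2=0.7427+0.1692j, V3=-0.9791+3.900j, V4=16.95+3.861j
aux → i_V1=-6.011+0.1236j

-0.03751+0.1494j A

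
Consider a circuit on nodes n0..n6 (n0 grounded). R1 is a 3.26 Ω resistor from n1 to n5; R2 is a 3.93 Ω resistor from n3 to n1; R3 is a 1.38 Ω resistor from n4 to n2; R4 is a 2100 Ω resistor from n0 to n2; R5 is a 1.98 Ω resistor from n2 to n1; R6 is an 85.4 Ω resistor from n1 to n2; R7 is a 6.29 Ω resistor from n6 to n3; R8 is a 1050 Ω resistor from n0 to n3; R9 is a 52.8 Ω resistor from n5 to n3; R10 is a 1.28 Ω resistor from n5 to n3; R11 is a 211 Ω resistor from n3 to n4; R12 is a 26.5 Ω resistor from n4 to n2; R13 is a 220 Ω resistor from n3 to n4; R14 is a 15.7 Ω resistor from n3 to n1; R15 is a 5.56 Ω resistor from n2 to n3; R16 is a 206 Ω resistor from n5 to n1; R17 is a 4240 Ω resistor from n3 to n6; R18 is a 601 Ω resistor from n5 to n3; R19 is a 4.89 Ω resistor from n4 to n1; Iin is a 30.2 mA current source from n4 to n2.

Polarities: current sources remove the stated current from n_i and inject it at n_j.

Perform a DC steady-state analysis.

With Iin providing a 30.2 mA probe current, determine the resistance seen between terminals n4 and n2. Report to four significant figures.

R_eq = 1.082 Ω

Element admittances at DC:
  Y(R1) = 0.3067 S between n1,n5
  Y(R2) = 0.2545 S between n3,n1
  Y(R3) = 0.7246 S between n4,n2
  Y(R4) = 0.0004762 S between n0,n2
  Y(R5) = 0.5051 S between n2,n1
  Y(R6) = 0.01171 S between n1,n2
  Y(R7) = 0.1590 S between n6,n3
  Y(R8) = 0.0009524 S between n0,n3
  Y(R9) = 0.01894 S between n5,n3
  Y(R10) = 0.7812 S between n5,n3
  Y(R11) = 0.004739 S between n3,n4
  Y(R12) = 0.03774 S between n4,n2
  Y(R13) = 0.004545 S between n3,n4
  Y(R14) = 0.06369 S between n3,n1
  Y(R15) = 0.1799 S between n2,n3
  Y(R16) = 0.004854 S between n5,n1
  Y(R17) = 0.0002358 S between n3,n6
  Y(R18) = 0.001664 S between n5,n3
  Y(R19) = 0.2045 S between n4,n1
  Iin: injects 0.0302 A into n2 (from n4)
Assemble and solve the 6×6 MNA system:
  V(n1)=-0.003779  V(n2)=0.004237  V(n3)=-0.002119  V(n4)=-0.02844  V(n5)=-0.002583  V(n6)=-0.002119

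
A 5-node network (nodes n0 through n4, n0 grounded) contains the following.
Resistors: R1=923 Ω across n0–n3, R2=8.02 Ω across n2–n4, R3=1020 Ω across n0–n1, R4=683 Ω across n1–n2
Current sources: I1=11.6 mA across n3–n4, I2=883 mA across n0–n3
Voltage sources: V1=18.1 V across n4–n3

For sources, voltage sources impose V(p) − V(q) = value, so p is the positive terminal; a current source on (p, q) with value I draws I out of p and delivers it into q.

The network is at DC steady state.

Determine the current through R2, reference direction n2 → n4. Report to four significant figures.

-0.3163 A

Apply KCL at each of the 4 non-ground nodes and solve the resulting linear system.
Node n1: branches {R3, R4} → V_1 = 322.6
Node n2: branches {R2, R4} → V_2 = 538.6
Node n3: branches {R1, I1, I2, V1} → V_3 = 523.1
Node n4: branches {R2, I1, V1} → V_4 = 541.2
Source currents: i(V1)=-0.3047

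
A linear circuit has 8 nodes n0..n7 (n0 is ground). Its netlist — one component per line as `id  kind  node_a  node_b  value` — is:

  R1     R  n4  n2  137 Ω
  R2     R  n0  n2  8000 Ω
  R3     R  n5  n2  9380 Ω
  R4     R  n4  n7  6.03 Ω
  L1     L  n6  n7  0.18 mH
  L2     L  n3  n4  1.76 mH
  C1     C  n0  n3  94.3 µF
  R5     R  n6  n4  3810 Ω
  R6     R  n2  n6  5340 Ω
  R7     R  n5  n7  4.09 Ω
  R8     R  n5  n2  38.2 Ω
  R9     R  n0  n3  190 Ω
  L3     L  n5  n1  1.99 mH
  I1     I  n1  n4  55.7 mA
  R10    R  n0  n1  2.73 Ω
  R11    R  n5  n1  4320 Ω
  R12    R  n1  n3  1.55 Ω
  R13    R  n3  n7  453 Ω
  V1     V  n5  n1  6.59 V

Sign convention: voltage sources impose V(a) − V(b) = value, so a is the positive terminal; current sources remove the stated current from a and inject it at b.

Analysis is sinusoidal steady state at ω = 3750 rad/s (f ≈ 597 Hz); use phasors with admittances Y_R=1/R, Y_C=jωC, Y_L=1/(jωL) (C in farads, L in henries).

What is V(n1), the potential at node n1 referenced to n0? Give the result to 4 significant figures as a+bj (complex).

MNA unknowns: 7 node voltages V₁..V_7 plus 1 source current (V1)
R1: Y=0.007299+0.000j on G[4,2]
R2: Y=0.0001250+0.000j on G[0,2]
R3: Y=0.0001066+0.000j on G[5,2]
R4: Y=0.1658+0.000j on G[4,7]
L1: Y=0.000-1.481j on G[6,7]
L2: Y=0.000-0.1515j on G[3,4]
C1: Y=0.000+0.3536j on G[0,3]
R5: Y=0.0002625+0.000j on G[6,4]
R6: Y=0.0001873+0.000j on G[2,6]
R7: Y=0.2445+0.000j on G[5,7]
R8: Y=0.02618+0.000j on G[5,2]
R9: Y=0.005263+0.000j on G[0,3]
L3: Y=0.000-0.1340j on G[5,1]
I1: z[1]−=0.0557, z[4]+=0.0557
R10: Y=0.3663+0.000j on G[0,1]
R11: Y=0.0002315+0.000j on G[5,1]
R12: Y=0.6452+0.000j on G[1,3]
R13: Y=0.002208+0.000j on G[3,7]
V1: row V5−V1=6.59, i_V1 at 5,1
solve → V1=-0.4708-0.02610j, V2=5.189+0.5746j, V3=0.03406-0.4854j, V4=1.950+2.735j, V5=6.119-0.02610j, V6=4.409+1.082j, V7=4.409+1.082j
aux → i_V1=-0.4440+1.170j

-0.4708-0.02610j V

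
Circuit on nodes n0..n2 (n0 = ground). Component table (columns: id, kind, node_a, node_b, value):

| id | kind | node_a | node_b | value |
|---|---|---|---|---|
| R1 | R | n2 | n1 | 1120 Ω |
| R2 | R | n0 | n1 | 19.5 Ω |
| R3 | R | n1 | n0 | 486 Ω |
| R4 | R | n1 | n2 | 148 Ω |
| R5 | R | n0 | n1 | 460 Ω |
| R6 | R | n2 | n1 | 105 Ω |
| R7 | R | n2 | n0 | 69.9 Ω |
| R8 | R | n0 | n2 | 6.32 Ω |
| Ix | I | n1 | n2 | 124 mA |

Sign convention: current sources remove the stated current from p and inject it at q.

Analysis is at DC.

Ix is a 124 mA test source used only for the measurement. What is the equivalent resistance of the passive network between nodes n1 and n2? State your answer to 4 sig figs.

R_eq = 16.90 Ω

MNA unknowns: 2 node voltages V₁..V_2
R1: Y=0.0008929 on G[2,1]
R2: Y=0.05128 on G[0,1]
R3: Y=0.002058 on G[1,0]
R4: Y=0.006757 on G[1,2]
R5: Y=0.002174 on G[0,1]
R6: Y=0.009524 on G[2,1]
R7: Y=0.01431 on G[2,0]
R8: Y=0.1582 on G[0,2]
Ix: z[1]−=0.124, z[2]+=0.124
solve → V1=-1.585, V2=0.5101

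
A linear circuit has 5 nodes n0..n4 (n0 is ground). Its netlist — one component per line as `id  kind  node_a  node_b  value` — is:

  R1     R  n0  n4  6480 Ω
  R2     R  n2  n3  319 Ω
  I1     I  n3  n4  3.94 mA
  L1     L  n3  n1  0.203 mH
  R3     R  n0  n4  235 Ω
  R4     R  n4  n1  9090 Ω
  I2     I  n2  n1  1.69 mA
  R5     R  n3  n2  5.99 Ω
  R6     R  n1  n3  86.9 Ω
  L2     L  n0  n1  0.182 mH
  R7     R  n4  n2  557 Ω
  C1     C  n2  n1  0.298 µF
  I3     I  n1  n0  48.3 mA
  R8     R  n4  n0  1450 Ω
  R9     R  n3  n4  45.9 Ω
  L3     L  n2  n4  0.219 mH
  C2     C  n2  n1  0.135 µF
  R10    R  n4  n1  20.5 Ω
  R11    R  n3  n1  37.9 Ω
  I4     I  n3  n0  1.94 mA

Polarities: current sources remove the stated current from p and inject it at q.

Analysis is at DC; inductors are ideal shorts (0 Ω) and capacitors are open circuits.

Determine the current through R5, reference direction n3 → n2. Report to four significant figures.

-0.001528 A

Element admittances at DC:
  Y(R1) = 0.0001543 S between n0,n4
  Y(R2) = 0.003135 S between n2,n3
  I1: injects 0.00394 A into n4 (from n3)
  L1: short n3↔n1 (DC inductor)
  Y(R3) = 0.004255 S between n0,n4
  Y(R4) = 0.0001100 S between n4,n1
  I2: injects 0.00169 A into n1 (from n2)
  Y(R5) = 0.1669 S between n3,n2
  Y(R6) = 0.01151 S between n1,n3
  L2: short n0↔n1 (DC inductor)
  Y(R7) = 0.001795 S between n4,n2
  Y(C1) = 0.000 S between n2,n1
  I3: injects 0.0483 A into n0 (from n1)
  Y(R8) = 0.0006897 S between n4,n0
  Y(R9) = 0.02179 S between n3,n4
  L3: short n2↔n4 (DC inductor)
  Y(C2) = 0.000 S between n2,n1
  Y(R10) = 0.04878 S between n4,n1
  Y(R11) = 0.02639 S between n3,n1
  I4: injects 0.00194 A into n0 (from n3)
Assemble and solve the 7×7 MNA system:
  V(n1)=0.000  V(n2)=0.009152  V(n3)=0.000  V(n4)=0.009152
  i(L1)=-0.004124  i(L2)=0.05029  i(L3)=-0.003247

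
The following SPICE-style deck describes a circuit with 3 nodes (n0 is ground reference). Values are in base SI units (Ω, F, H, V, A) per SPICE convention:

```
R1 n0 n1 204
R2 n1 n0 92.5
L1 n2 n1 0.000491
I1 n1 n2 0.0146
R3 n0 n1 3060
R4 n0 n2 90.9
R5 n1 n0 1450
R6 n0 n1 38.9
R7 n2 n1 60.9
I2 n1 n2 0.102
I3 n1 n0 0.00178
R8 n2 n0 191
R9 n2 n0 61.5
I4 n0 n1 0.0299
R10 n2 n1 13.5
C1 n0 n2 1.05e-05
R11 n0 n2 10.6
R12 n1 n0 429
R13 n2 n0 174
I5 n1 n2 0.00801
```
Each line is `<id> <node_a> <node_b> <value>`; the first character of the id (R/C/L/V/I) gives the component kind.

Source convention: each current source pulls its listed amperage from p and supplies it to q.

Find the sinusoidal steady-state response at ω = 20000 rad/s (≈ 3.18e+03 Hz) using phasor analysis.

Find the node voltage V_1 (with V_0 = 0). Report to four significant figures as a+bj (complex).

Element admittances at ω=20000 rad/s:
  Y(R1) = 0.004902+0.000j S between n0,n1
  Y(R2) = 0.01081+0.000j S between n1,n0
  Y(L1) = 0.000-0.1018j S between n2,n1
  I1: injects 0.0146 A into n2 (from n1)
  Y(R3) = 0.0003268+0.000j S between n0,n1
  Y(R4) = 0.01100+0.000j S between n0,n2
  Y(R5) = 0.0006897+0.000j S between n1,n0
  Y(R6) = 0.02571+0.000j S between n0,n1
  Y(R7) = 0.01642+0.000j S between n2,n1
  I2: injects 0.102 A into n2 (from n1)
  I3: injects 0.00178 A into n0 (from n1)
  Y(R8) = 0.005236+0.000j S between n2,n0
  Y(R9) = 0.01626+0.000j S between n2,n0
  I4: injects 0.0299 A into n1 (from n0)
  Y(R10) = 0.07407+0.000j S between n2,n1
  Y(C1) = 0.000+0.2100j S between n0,n2
  Y(R11) = 0.09434+0.000j S between n0,n2
  Y(R12) = 0.002331+0.000j S between n1,n0
  Y(R13) = 0.005747+0.000j S between n2,n0
  I5: injects 0.00801 A into n2 (from n1)
Assemble and solve the 2×2 MNA system:
  V(n1)=-0.3439-0.4512j  V(n2)=0.1623-0.1047j

-0.3439-0.4512j V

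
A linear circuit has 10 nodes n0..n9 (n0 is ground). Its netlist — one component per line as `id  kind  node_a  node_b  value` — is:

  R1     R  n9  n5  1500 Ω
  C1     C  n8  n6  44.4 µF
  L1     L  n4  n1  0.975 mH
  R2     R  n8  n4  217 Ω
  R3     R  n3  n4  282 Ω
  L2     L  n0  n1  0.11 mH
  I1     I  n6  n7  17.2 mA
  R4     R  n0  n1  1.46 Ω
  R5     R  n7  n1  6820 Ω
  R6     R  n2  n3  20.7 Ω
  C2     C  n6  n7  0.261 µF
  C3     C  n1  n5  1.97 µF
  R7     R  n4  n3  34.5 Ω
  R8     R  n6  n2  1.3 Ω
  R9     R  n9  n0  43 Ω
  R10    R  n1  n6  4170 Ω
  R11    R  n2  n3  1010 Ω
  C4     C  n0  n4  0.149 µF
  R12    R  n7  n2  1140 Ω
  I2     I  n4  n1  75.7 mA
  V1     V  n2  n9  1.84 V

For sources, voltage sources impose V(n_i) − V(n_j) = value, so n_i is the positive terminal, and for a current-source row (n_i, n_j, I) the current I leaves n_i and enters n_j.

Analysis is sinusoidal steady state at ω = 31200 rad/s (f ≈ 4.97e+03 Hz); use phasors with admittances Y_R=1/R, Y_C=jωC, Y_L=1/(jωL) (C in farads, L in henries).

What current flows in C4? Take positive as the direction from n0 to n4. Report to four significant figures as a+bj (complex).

-0.007324+0.003090j A

MNA unknowns: 9 node voltages V₁..V_9 plus 1 source current (V1)
R1: Y=0.0006667+0.000j on G[9,5]
C1: Y=0.000+1.385j on G[8,6]
L1: Y=0.000-0.03287j on G[4,1]
R2: Y=0.004608+0.000j on G[8,4]
R3: Y=0.003546+0.000j on G[3,4]
L2: Y=0.000-0.2914j on G[0,1]
I1: z[6]−=0.0172, z[7]+=0.0172
R4: Y=0.6849+0.000j on G[0,1]
R5: Y=0.0001466+0.000j on G[7,1]
R6: Y=0.04831+0.000j on G[2,3]
C2: Y=0.000+0.008143j on G[6,7]
C3: Y=0.000+0.06146j on G[1,5]
R7: Y=0.02899+0.000j on G[4,3]
R8: Y=0.7692+0.000j on G[6,2]
R9: Y=0.02326+0.000j on G[9,0]
R10: Y=0.0002398+0.000j on G[1,6]
R11: Y=0.0009901+0.000j on G[2,3]
C4: Y=0.000+0.004649j on G[0,4]
R12: Y=0.0008772+0.000j on G[7,2]
I2: z[4]−=0.0757, z[1]+=0.0757
V1: row V2−V9=1.84, i_V1 at 2,9
solve → V1=0.01613+0.03783j, V2=0.5761-0.7791j, V3=0.08280-1.096j, V4=-0.6647-1.576j, V5=0.007119+0.05161j, V6=0.5681-0.7807j, V7=0.8431-2.849j, V8=0.5654-0.7766j, V9=-1.264-0.7791j
aux → i_V1=-0.03024-0.01867j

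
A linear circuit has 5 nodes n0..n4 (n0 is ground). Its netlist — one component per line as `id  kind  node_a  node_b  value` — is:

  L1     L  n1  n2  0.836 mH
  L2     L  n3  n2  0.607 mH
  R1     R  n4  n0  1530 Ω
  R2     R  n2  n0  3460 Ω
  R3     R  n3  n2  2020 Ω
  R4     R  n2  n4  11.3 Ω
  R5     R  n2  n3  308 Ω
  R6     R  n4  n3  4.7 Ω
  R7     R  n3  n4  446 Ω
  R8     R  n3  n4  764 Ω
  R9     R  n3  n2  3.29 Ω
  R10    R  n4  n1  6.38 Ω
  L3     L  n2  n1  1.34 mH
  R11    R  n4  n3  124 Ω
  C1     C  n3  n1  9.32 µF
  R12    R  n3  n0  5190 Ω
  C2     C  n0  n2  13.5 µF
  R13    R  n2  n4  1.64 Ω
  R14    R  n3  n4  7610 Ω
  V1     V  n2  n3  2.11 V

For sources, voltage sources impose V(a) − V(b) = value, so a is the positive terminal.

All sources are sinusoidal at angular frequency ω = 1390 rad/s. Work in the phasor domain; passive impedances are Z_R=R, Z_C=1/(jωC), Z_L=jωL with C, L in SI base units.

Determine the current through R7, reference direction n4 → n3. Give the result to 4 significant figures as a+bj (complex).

0.003752-1.657e-05j A

Apply KCL at each of the 4 non-ground nodes and solve the resulting linear system.
Node n1: branches {L1, R10, L3, C1} → V_1 = 0.01728-0.08780j
Node n2: branches {L1, L2, R2, R3, R4, R5, R9, L3, C2, R13, V1} → V_2 = 0.002479-0.03672j
Node n3: branches {L2, R3, R5, R6, R7, R8, R9, R11, C1, R12, R14, V1} → V_3 = -2.108-0.03672j
Node n4: branches {R1, R4, R6, R7, R8, R10, R11, R13, R14} → V_4 = -0.4339-0.04411j
Source currents: i(V1)=-1.026+2.475j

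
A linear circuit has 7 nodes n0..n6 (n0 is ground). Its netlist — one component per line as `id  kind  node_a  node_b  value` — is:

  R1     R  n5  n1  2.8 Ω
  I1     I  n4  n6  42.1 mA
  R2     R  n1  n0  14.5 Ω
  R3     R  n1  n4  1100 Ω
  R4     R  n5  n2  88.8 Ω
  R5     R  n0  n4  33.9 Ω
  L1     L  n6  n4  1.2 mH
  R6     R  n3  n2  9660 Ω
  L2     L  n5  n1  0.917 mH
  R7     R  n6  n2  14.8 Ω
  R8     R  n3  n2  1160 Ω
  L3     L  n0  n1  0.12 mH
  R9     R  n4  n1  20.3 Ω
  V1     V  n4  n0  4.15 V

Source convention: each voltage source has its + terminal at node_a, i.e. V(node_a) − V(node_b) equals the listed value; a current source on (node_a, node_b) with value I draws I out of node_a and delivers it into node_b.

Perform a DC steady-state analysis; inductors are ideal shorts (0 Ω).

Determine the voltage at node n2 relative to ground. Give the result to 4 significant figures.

Apply KCL at each of the 6 non-ground nodes and solve the resulting linear system.
Node n1: branches {R1, R2, R3, L2, L3, R9} → V_1 = 0.000
Node n2: branches {R4, R6, R7, R8} → V_2 = 3.557
Node n3: branches {R6, R8} → V_3 = 3.557
Node n4: branches {I1, R3, R5, L1, R9, V1} → V_4 = 4.150
Node n5: branches {R1, R4, L2} → V_5 = 0.000
Node n6: branches {I1, L1, R7} → V_6 = 4.150
Source currents: i(L1)=0.002042, i(L2)=0.04006, i(L3)=-0.2483, i(V1)=-0.3707

3.557 V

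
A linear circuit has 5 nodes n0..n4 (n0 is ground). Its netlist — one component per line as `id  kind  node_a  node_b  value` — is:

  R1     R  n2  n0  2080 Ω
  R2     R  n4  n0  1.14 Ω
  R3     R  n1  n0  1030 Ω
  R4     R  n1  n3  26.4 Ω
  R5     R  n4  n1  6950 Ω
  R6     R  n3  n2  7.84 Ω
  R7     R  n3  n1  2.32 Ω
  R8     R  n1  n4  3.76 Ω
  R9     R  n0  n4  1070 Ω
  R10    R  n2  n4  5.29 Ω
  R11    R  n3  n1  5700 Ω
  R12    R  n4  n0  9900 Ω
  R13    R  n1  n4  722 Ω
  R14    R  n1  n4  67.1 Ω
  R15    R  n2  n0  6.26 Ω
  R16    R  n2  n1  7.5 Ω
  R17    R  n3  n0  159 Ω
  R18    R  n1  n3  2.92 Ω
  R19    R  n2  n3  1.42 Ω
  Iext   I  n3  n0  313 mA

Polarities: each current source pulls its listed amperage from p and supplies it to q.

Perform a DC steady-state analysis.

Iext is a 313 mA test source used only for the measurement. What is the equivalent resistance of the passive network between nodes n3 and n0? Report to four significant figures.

R_eq = 2.713 Ω

Apply KCL at each of the 4 non-ground nodes and solve the resulting linear system.
Node n1: branches {R3, R4, R5, R7, R8, R11, R13, R14, R16, R18} → V_1 = -0.6840
Node n2: branches {R1, R6, R10, R15, R16, R19} → V_2 = -0.6402
Node n3: branches {R4, R6, R7, R11, R17, R18, R19, Iext} → V_3 = -0.8490
Node n4: branches {R2, R5, R8, R9, R10, R12, R13, R14} → V_4 = -0.2328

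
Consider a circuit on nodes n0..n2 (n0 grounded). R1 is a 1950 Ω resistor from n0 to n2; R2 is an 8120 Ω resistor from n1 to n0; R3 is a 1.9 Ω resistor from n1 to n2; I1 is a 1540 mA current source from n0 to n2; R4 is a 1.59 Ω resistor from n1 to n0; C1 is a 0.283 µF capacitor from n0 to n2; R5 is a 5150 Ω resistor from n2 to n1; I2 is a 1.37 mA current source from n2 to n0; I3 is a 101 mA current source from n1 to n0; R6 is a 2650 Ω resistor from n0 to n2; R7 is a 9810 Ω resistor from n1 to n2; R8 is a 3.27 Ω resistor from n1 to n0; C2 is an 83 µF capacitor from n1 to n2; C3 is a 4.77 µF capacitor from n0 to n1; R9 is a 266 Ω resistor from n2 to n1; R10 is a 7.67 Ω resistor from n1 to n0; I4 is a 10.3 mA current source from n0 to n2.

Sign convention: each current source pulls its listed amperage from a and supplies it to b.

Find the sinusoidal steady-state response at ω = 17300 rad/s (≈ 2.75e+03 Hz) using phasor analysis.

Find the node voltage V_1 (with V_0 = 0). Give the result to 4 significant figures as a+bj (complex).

1.344-0.1110j V

Apply KCL at each of the 2 non-ground nodes and solve the resulting linear system.
Node n1: branches {R2, R3, R4, R5, I3, R7, R8, C2, C3, R9, R10} → V_1 = 1.344-0.1110j
Node n2: branches {R1, R3, I1, C1, R5, I2, R6, R7, C2, R9, I4} → V_2 = 1.689-1.058j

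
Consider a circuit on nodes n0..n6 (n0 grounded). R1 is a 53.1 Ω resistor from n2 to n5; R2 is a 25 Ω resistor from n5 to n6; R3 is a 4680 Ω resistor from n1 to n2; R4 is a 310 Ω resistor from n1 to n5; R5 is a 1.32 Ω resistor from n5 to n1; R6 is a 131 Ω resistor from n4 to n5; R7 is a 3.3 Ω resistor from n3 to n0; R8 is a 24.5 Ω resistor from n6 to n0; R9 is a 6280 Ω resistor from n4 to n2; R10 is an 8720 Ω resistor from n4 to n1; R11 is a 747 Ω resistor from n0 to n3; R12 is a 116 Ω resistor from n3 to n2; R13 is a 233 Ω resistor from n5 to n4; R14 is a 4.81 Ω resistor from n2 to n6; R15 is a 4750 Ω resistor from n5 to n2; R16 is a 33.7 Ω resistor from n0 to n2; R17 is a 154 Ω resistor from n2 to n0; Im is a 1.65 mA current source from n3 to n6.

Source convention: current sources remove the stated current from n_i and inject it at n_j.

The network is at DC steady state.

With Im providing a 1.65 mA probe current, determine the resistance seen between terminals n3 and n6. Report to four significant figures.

R_eq = 15.45 Ω

Apply KCL at each of the 6 non-ground nodes and solve the resulting linear system.
Node n1: branches {R3, R4, R5, R10} → V_1 = 0.01951
Node n2: branches {R1, R3, R9, R12, R14, R15, R16, R17} → V_2 = 0.01705
Node n3: branches {R7, R11, R12, Im} → V_3 = -0.004802
Node n4: branches {R6, R9, R10, R13} → V_4 = 0.01947
Node n5: branches {R1, R2, R4, R5, R6, R13, R15} → V_5 = 0.01951
Node n6: branches {R2, R8, R14, Im} → V_6 = 0.02070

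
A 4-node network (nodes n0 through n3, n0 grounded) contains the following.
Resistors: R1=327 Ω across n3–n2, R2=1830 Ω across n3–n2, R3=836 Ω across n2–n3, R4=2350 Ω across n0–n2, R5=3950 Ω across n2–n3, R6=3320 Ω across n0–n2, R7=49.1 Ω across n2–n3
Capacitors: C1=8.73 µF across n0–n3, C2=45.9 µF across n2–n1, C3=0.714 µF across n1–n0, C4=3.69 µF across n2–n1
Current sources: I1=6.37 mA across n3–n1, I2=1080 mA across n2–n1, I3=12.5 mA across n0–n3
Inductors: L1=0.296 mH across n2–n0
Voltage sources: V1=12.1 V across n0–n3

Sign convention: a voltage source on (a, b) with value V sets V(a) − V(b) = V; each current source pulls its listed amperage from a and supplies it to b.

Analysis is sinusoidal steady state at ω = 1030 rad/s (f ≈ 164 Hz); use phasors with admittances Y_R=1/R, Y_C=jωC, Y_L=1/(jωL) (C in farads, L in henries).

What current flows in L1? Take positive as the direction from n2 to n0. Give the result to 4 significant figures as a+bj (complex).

Apply KCL at each of the 3 non-ground nodes and solve the resulting linear system.
Node n1: branches {I1, C2, I2, C3, C4} → V_1 = -0.0007589-21.06j
Node n2: branches {R1, R2, R3, R4, C2, L1, R5, I2, C4, R6, R7} → V_2 = -0.0007699-0.09655j
Node n3: branches {R1, R2, C1, R3, I1, R5, I3, R7, V1} → V_3 = -12.10+0.000j
Source currents: i(V1)=-0.3137-0.1063j

-0.3167+0.002525j A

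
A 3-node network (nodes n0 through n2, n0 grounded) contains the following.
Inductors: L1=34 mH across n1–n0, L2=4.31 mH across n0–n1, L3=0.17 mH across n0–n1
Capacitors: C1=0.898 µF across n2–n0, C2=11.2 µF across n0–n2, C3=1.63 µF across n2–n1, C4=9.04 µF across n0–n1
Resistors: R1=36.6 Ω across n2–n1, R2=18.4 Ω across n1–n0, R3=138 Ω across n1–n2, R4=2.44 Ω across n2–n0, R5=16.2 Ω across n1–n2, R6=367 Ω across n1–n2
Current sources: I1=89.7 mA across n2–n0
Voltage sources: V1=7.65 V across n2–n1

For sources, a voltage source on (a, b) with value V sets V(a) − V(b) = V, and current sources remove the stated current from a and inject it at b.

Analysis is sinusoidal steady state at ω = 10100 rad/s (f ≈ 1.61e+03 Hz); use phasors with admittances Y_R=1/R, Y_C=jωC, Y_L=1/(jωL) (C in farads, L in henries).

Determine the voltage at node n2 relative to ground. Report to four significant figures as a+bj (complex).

Apply KCL at each of the 2 non-ground nodes and solve the resulting linear system.
Node n1: branches {L1, L2, C3, L3, C4, R1, R2, R3, R5, R6, V1} → V_1 = -3.037-4.597j
Node n2: branches {C1, C2, C3, R1, R3, R4, R5, I1, R6, V1} → V_2 = 4.613-4.597j
Source currents: i(V1)=-3.299+1.195j

4.613-4.597j V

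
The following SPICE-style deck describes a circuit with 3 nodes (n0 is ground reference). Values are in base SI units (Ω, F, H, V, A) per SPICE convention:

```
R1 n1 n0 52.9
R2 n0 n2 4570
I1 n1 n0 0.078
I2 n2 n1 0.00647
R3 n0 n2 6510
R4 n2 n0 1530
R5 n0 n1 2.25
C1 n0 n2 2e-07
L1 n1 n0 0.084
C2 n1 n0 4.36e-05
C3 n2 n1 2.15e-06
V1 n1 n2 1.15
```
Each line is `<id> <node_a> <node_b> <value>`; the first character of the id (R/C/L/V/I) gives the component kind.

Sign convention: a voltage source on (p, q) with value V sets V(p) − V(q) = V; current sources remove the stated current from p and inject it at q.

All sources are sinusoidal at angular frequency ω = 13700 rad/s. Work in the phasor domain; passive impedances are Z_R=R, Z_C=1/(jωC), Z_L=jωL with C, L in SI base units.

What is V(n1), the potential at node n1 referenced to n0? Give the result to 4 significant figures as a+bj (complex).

-0.05879+0.08264j V

Element admittances at ω=13700 rad/s:
  Y(R1) = 0.01890+0.000j S between n1,n0
  Y(R2) = 0.0002188+0.000j S between n0,n2
  I1: injects 0.078 A into n0 (from n1)
  I2: injects 0.00647 A into n1 (from n2)
  Y(R3) = 0.0001536+0.000j S between n0,n2
  Y(R4) = 0.0006536+0.000j S between n2,n0
  Y(R5) = 0.4444+0.000j S between n0,n1
  Y(C1) = 0.000+0.002740j S between n0,n2
  Y(L1) = 0.000-0.0008690j S between n1,n0
  Y(C2) = 0.000+0.5973j S between n1,n0
  Y(C3) = 0.000+0.02946j S between n2,n1
  V1: constraint V(n1)−V(n2) = 1.15
Assemble and solve the 3×3 MNA system:
  V(n1)=-0.05879+0.08264j  V(n2)=-1.209+0.08264j
  i(V1)=0.005003-0.03710j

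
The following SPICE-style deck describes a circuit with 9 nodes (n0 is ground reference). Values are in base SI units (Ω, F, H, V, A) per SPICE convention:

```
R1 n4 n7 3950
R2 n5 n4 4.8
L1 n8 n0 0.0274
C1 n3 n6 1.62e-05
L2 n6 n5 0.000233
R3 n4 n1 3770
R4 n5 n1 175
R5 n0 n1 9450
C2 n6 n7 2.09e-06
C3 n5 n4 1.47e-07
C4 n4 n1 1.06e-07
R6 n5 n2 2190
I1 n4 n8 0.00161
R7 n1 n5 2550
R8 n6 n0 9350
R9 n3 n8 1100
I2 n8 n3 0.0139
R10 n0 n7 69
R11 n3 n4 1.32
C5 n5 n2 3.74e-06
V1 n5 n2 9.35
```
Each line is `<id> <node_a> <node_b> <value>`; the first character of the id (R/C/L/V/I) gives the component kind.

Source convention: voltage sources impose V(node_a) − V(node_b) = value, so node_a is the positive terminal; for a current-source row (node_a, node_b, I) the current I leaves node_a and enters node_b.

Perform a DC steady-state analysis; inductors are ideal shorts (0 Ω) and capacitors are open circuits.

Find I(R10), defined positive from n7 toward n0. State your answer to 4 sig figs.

0.002233 A

MNA unknowns: 8 node voltages V₁..V_8 plus 3 source currents (L1, L2, V1)
R1: Y=0.0002532 on G[4,7]
R2: Y=0.2083 on G[5,4]
L1: row V8−V0=0, i_L1 at 8,0
C1: Y=0.000 on G[3,6]
L2: row V6−V5=0, i_L2 at 6,5
R3: Y=0.0002653 on G[4,1]
R4: Y=0.005714 on G[5,1]
R5: Y=0.0001058 on G[0,1]
C2: Y=0.000 on G[6,7]
C3: Y=0.000 on G[5,4]
C4: Y=0.000 on G[4,1]
R6: Y=0.0004566 on G[5,2]
I1: z[4]−=0.00161, z[8]+=0.00161
R7: Y=0.0003922 on G[1,5]
R8: Y=0.0001070 on G[6,0]
R9: Y=0.0009091 on G[3,8]
I2: z[8]−=0.0139, z[3]+=0.0139
R10: Y=0.01449 on G[0,7]
R11: Y=0.7576 on G[3,4]
C5: Y=0.000 on G[5,2]
V1: row V5−V2=9.35, i_V1 at 5,2
solve → V1=8.819, V2=-0.3849, V3=8.982, V4=8.974, V5=8.965, V6=8.965, V7=0.1541, V8=0.000
aux → i_L1=-0.004125, i_L2=-0.0009588, i_V1=-0.004269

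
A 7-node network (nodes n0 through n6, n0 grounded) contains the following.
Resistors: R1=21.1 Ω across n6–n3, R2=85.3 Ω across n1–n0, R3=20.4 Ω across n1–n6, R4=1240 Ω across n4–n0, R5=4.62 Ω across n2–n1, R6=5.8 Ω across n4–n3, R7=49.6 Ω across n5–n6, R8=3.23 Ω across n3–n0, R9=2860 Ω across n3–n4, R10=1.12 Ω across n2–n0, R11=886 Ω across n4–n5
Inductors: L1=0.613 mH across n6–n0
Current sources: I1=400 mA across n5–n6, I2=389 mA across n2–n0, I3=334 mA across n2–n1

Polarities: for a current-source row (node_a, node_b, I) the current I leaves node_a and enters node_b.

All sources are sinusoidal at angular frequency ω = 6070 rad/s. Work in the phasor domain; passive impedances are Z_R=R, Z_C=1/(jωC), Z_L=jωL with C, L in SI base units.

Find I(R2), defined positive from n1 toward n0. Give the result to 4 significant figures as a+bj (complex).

0.009773+0.0004883j A

Apply KCL at each of the 6 non-ground nodes and solve the resulting linear system.
Node n1: branches {R2, R3, R5, I3} → V_1 = 0.8336+0.04165j
Node n2: branches {R5, I2, R10, I3} → V_2 = -0.4891+0.008127j
Node n3: branches {R1, R6, R8, R9} → V_3 = -0.05036+0.02696j
Node n4: branches {R4, R6, R9, R11} → V_4 = -0.1709+0.02789j
Node n5: branches {I1, R7, R11} → V_5 = -18.74+0.1905j
Node n6: branches {R1, L1, R3, I1, R7} → V_6 = 0.05995+0.1996j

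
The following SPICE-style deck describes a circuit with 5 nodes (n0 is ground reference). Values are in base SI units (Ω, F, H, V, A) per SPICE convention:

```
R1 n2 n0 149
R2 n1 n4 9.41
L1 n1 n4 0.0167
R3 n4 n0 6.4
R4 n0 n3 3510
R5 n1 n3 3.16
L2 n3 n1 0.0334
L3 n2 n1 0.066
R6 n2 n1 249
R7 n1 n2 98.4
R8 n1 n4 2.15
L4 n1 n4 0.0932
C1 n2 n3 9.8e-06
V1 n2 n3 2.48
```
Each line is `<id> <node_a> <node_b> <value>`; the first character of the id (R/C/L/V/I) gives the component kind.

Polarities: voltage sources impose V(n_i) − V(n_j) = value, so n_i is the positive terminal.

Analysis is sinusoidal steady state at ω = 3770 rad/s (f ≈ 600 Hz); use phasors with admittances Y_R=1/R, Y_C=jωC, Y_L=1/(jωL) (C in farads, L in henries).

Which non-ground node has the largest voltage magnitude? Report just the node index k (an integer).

Apply KCL at each of the 4 non-ground nodes and solve the resulting linear system.
Node n1: branches {R2, L1, R5, L2, L3, R6, R7, R8, L4} → V_1 = -0.1201-0.002104j
Node n2: branches {R1, L3, R6, R7, C1, V1} → V_2 = 2.208+0.02208j
Node n3: branches {R4, R5, L2, C1, V1} → V_3 = -0.2719+0.02208j
Node n4: branches {R2, L1, R3, R8, L4} → V_4 = -0.09435-0.0009888j
Source currents: i(V1)=-0.04793-0.08276j

2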